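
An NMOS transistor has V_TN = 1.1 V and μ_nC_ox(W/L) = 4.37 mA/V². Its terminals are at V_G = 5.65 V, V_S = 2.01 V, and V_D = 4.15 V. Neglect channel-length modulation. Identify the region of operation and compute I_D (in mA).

Triode; I_D = 13.7 mA

V_GS = V_G − V_S = 5.65 − 2.01 = 3.64 V; V_DS = V_D − V_S = 4.15 − 2.01 = 2.14 V.
V_ov = V_GS − V_TN = 3.64 − 1.1 = 2.54 V.
Since V_DS = 2.14 V < V_ov = 2.54 V, the device is in the triode region.
I_D = k_n [V_ov · V_DS − ½ V_DS²] = 4.37 × [2.54 × 2.14 − 0.5 × 2.14²] = 13.7 mA.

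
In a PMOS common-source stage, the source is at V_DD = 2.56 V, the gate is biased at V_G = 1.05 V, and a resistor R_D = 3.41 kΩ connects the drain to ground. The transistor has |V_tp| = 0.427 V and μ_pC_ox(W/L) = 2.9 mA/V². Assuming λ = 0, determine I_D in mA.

V_SG = V_DD − V_G = 2.56 − 1.05 = 1.51 V, so V_ov = 1.51 − 0.427 = 1.08 V.
Assume saturation: I_D = ½ k_p V_ov² = 0.5 × 2.9 × 1.08² = 1.7 mA, giving V_SD = V_DD − I_D R_D = 2.56 − 1.7 × 3.41 = -3.24 V.
But -3.24 V < V_ov = 1.08 V, so the device is actually in triode.
In triode I_D = k_p[V_ov V_SD − ½ V_SD²] and I_D = (V_DD − V_SD)/R_D. Equating: 4.94 V_SD² − 11.71 V_SD + 2.56 = 0, giving V_SD = 0.244 V (the root below V_ov).
I_D = (2.56 − 0.244) / 3.41 = 0.679 mA.

I_D = 0.679 mA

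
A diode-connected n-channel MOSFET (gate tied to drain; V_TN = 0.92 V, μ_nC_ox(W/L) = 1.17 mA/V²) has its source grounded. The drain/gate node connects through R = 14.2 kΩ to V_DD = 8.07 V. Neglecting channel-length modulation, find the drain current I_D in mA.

I_D = 0.442 mA

With gate tied to drain, V_GS = V_DS ≥ V_GS − V_TN, so the device is in saturation.
KCL at the drain: ½ k_n (V_GS − V_TN)² = (V_DD − V_GS)/R.
Let x = V_GS − 0.92. Then 8.31 x² + x − 7.15 = 0, giving x = 0.87 V (positive root), so V_GS = 1.79 V.
I_D = (V_DD − V_GS)/R = (8.07 − 1.79) / 14.2 = 0.442 mA.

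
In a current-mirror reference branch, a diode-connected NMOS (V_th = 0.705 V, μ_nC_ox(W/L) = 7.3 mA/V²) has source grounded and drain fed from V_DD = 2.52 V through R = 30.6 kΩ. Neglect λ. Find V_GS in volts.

With gate tied to drain, V_GS = V_DS ≥ V_GS − V_th, so the device is in saturation.
KCL at the drain: ½ k_n (V_GS − V_th)² = (V_DD − V_GS)/R.
Let x = V_GS − 0.705. Then 112 x² + x − 1.815 = 0, giving x = 0.123 V (positive root), so V_GS = 0.828 V.
I_D = (V_DD − V_GS)/R = (2.52 − 0.828) / 30.6 = 0.0553 mA.

V_GS = 0.828 V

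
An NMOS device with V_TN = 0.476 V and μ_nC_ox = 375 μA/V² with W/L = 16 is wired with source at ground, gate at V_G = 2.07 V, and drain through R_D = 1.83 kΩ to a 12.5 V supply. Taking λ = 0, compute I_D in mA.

V_GS = V_G = 2.07 V, so V_ov = 2.07 − 0.476 = 1.59 V.
k_n = μ_nC_ox · (W/L) = 6 mA/V².
Assume saturation: I_D = ½ k_n V_ov² = 0.5 × 6 × 1.59² = 7.62 mA, giving V_DS = V_DD − I_D R_D = 12.5 − 7.62 × 1.83 = -1.45 V.
But -1.45 V < V_ov = 1.59 V, so the device is actually in triode.
In triode I_D = k_n[V_ov V_DS − ½ V_DS²] and I_D = (V_DD − V_DS)/R_D. Equating: 5.49 V_DS² − 18.5 V_DS + 12.5 = 0, giving V_DS = 0.935 V (the root below V_ov).
I_D = (12.5 − 0.935) / 1.83 = 6.32 mA.

I_D = 6.32 mA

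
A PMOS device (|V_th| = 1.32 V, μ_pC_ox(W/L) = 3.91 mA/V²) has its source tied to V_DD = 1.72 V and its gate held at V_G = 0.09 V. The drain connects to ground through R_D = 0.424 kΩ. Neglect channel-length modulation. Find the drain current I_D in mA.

V_SG = V_DD − V_G = 1.72 − 0.09 = 1.63 V, so V_ov = 1.63 − 1.32 = 0.31 V.
Assume saturation: I_D = ½ k_p V_ov² = 0.5 × 3.91 × 0.31² = 0.188 mA, giving V_SD = V_DD − I_D R_D = 1.72 − 0.188 × 0.424 = 1.64 V.
V_SD = 1.64 V ≥ V_ov = 0.31 V, confirming saturation.

I_D = 0.188 mA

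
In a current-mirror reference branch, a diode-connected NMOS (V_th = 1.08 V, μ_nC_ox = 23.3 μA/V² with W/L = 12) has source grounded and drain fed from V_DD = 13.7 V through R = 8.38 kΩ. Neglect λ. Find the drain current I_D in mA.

With gate tied to drain, V_GS = V_DS ≥ V_GS − V_th, so the device is in saturation.
k_n = μ_nC_ox · (W/L) = 0.2796 mA/V².
KCL at the drain: ½ k_n (V_GS − V_th)² = (V_DD − V_GS)/R.
Let x = V_GS − 1.08. Then 1.17 x² + x − 12.62 = 0, giving x = 2.88 V (positive root), so V_GS = 3.96 V.
I_D = (V_DD − V_GS)/R = (13.7 − 3.96) / 8.38 = 1.16 mA.

I_D = 1.16 mA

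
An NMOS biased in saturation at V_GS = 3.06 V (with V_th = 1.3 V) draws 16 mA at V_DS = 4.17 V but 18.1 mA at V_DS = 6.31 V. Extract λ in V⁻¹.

λ = 0.0824 V⁻¹

With V_GS fixed, I_D ∝ (1 + λ V_DS) in saturation, so I_D2/I_D1 = (1 + λ V_DS2)/(1 + λ V_DS1).
18.1/16 = 1.131 = (1 + 6.31 λ)/(1 + 4.17 λ).
Solving: λ (I_D1 V_DS2 − I_D2 V_DS1) = I_D2 − I_D1, so λ = (18.1 − 16) / (16 × 6.31 − 18.1 × 4.17) = 2.1 / 25.5 = 0.0824 V⁻¹.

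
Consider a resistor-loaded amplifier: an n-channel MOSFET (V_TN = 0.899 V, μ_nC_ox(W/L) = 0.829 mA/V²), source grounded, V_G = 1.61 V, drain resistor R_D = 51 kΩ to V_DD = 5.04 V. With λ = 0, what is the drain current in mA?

I_D = 0.0952 mA

V_GS = V_G = 1.61 V, so V_ov = 1.61 − 0.899 = 0.711 V.
Assume saturation: I_D = ½ k_n V_ov² = 0.5 × 0.829 × 0.711² = 0.21 mA, giving V_DS = V_DD − I_D R_D = 5.04 − 0.21 × 51 = -5.65 V.
But -5.65 V < V_ov = 0.711 V, so the device is actually in triode.
In triode I_D = k_n[V_ov V_DS − ½ V_DS²] and I_D = (V_DD − V_DS)/R_D. Equating: 21.1 V_DS² − 31.06 V_DS + 5.04 = 0, giving V_DS = 0.186 V (the root below V_ov).
I_D = (5.04 − 0.186) / 51 = 0.0952 mA.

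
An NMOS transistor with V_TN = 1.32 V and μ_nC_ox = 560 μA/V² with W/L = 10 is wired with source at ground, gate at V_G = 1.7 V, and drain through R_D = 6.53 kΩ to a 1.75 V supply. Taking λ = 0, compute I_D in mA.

V_GS = V_G = 1.7 V, so V_ov = 1.7 − 1.32 = 0.38 V.
k_n = μ_nC_ox · (W/L) = 5.6 mA/V².
Assume saturation: I_D = ½ k_n V_ov² = 0.5 × 5.6 × 0.38² = 0.404 mA, giving V_DS = V_DD − I_D R_D = 1.75 − 0.404 × 6.53 = -0.89 V.
But -0.89 V < V_ov = 0.38 V, so the device is actually in triode.
In triode I_D = k_n[V_ov V_DS − ½ V_DS²] and I_D = (V_DD − V_DS)/R_D. Equating: 18.3 V_DS² − 14.9 V_DS + 1.75 = 0, giving V_DS = 0.142 V (the root below V_ov).
I_D = (1.75 − 0.142) / 6.53 = 0.246 mA.

I_D = 0.246 mA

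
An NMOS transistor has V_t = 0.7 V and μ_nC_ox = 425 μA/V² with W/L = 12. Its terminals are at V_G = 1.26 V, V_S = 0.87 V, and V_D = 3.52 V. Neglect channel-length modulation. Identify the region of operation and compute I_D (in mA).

V_GS = V_G − V_S = 1.26 − 0.87 = 0.39 V; V_DS = V_D − V_S = 3.52 − 0.87 = 2.65 V.
V_GS = 0.39 V < V_t = 0.7 V, so the transistor is in cutoff.

Cutoff; I_D = 0 mA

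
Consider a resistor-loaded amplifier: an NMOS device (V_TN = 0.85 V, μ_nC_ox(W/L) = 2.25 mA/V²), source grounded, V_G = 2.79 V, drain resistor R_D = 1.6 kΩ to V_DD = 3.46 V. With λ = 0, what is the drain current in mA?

I_D = 1.86 mA

V_GS = V_G = 2.79 V, so V_ov = 2.79 − 0.85 = 1.94 V.
Assume saturation: I_D = ½ k_n V_ov² = 0.5 × 2.25 × 1.94² = 4.23 mA, giving V_DS = V_DD − I_D R_D = 3.46 − 4.23 × 1.6 = -3.31 V.
But -3.31 V < V_ov = 1.94 V, so the device is actually in triode.
In triode I_D = k_n[V_ov V_DS − ½ V_DS²] and I_D = (V_DD − V_DS)/R_D. Equating: 1.8 V_DS² − 7.984 V_DS + 3.46 = 0, giving V_DS = 0.487 V (the root below V_ov).
I_D = (3.46 − 0.487) / 1.6 = 1.86 mA.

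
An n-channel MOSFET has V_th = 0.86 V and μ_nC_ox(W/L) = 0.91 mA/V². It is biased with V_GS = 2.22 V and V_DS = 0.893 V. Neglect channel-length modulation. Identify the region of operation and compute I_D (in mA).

V_ov = V_GS − V_th = 2.22 − 0.86 = 1.36 V.
Since V_DS = 0.893 V < V_ov = 1.36 V, the device is in the triode region.
I_D = k_n [V_ov · V_DS − ½ V_DS²] = 0.91 × [1.36 × 0.893 − 0.5 × 0.893²] = 0.742 mA.

Triode; I_D = 0.742 mA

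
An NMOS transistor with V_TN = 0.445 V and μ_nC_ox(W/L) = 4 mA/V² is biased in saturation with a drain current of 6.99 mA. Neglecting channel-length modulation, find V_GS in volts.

In saturation I_D = ½ k_n (V_GS − V_TN)², so V_GS − V_TN = √(2 I_D / k_n) = √(2 × 6.99 / 4) = 1.87 V.
V_GS = 0.445 + 1.87 = 2.31 V.

V_GS = 2.31 V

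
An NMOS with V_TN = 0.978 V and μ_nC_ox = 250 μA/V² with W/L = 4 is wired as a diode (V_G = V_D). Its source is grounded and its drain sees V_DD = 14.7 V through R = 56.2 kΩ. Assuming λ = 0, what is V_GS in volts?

V_GS = 1.66 V

With gate tied to drain, V_GS = V_DS ≥ V_GS − V_TN, so the device is in saturation.
k_n = μ_nC_ox · (W/L) = 1 mA/V².
KCL at the drain: ½ k_n (V_GS − V_TN)² = (V_DD − V_GS)/R.
Let x = V_GS − 0.978. Then 28.1 x² + x − 13.72 = 0, giving x = 0.681 V (positive root), so V_GS = 1.66 V.
I_D = (V_DD − V_GS)/R = (14.7 − 1.66) / 56.2 = 0.232 mA.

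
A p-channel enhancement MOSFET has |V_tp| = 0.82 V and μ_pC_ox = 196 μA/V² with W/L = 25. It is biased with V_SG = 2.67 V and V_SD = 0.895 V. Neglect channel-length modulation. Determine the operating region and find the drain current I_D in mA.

k_p = μ_pC_ox · (W/L) = 4.9 mA/V².
V_ov = V_SG − |V_tp| = 2.67 − 0.82 = 1.85 V.
Since V_SD = 0.895 V < V_ov = 1.85 V, the device is in the triode region.
I_D = k_p [V_ov · V_SD − ½ V_SD²] = 4.9 × [1.85 × 0.895 − 0.5 × 0.895²] = 6.15 mA.

Triode; I_D = 6.15 mA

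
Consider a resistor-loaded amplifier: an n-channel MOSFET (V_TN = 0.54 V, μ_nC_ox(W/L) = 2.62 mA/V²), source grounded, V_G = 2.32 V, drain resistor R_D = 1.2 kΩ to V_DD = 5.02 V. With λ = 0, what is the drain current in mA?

V_GS = V_G = 2.32 V, so V_ov = 2.32 − 0.54 = 1.78 V.
Assume saturation: I_D = ½ k_n V_ov² = 0.5 × 2.62 × 1.78² = 4.15 mA, giving V_DS = V_DD − I_D R_D = 5.02 − 4.15 × 1.2 = 0.0393 V.
But 0.0393 V < V_ov = 1.78 V, so the device is actually in triode.
In triode I_D = k_n[V_ov V_DS − ½ V_DS²] and I_D = (V_DD − V_DS)/R_D. Equating: 1.57 V_DS² − 6.596 V_DS + 5.02 = 0, giving V_DS = 0.999 V (the root below V_ov).
I_D = (5.02 − 0.999) / 1.2 = 3.35 mA.

I_D = 3.35 mA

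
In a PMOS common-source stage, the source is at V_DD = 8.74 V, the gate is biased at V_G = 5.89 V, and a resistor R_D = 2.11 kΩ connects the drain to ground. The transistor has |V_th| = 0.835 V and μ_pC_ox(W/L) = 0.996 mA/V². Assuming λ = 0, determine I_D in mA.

I_D = 2.02 mA

V_SG = V_DD − V_G = 8.74 − 5.89 = 2.85 V, so V_ov = 2.85 − 0.835 = 2.02 V.
Assume saturation: I_D = ½ k_p V_ov² = 0.5 × 0.996 × 2.02² = 2.02 mA, giving V_SD = V_DD − I_D R_D = 8.74 − 2.02 × 2.11 = 4.47 V.
V_SD = 4.47 V ≥ V_ov = 2.02 V, confirming saturation.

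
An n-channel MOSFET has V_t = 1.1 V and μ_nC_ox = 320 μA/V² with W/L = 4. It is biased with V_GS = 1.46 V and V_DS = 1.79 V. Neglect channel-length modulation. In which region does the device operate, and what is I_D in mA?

Saturation; I_D = 0.0829 mA

k_n = μ_nC_ox · (W/L) = 1.28 mA/V².
V_ov = V_GS − V_t = 1.46 − 1.1 = 0.36 V.
Since V_DS = 1.79 V ≥ V_ov = 0.36 V, the device is in saturation.
I_D = ½ k_n V_ov² = 0.5 × 1.28 × 0.36² = 0.0829 mA.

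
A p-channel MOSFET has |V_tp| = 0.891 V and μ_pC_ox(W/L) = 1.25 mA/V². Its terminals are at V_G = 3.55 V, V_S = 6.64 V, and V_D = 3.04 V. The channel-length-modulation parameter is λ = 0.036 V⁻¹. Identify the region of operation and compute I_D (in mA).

Saturation; I_D = 3.41 mA

V_SG = V_S − V_G = 6.64 − 3.55 = 3.09 V; V_SD = V_S − V_D = 6.64 − 3.04 = 3.6 V.
V_ov = V_SG − |V_tp| = 3.09 − 0.891 = 2.2 V.
Since V_SD = 3.6 V ≥ V_ov = 2.2 V, the device is in saturation.
I_D = ½ k_p V_ov² (1 + λ V_SD) = 0.5 × 1.25 × 2.2² × (1 + 0.036 × 3.6) = 3.41 mA.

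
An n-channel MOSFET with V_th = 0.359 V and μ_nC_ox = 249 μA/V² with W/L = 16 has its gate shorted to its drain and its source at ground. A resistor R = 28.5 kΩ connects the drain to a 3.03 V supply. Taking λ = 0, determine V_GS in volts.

With gate tied to drain, V_GS = V_DS ≥ V_GS − V_th, so the device is in saturation.
k_n = μ_nC_ox · (W/L) = 3.984 mA/V².
KCL at the drain: ½ k_n (V_GS − V_th)² = (V_DD − V_GS)/R.
Let x = V_GS − 0.359. Then 56.8 x² + x − 2.671 = 0, giving x = 0.208 V (positive root), so V_GS = 0.567 V.
I_D = (V_DD − V_GS)/R = (3.03 − 0.567) / 28.5 = 0.0864 mA.

V_GS = 0.567 V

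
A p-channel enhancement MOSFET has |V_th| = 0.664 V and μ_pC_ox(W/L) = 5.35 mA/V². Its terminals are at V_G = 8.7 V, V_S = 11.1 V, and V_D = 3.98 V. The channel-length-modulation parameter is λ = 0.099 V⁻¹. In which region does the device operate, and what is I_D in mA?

Saturation; I_D = 13.7 mA

V_SG = V_S − V_G = 11.1 − 8.7 = 2.4 V; V_SD = V_S − V_D = 11.1 − 3.98 = 7.12 V.
V_ov = V_SG − |V_th| = 2.4 − 0.664 = 1.74 V.
Since V_SD = 7.12 V ≥ V_ov = 1.74 V, the device is in saturation.
I_D = ½ k_p V_ov² (1 + λ V_SD) = 0.5 × 5.35 × 1.74² × (1 + 0.099 × 7.12) = 13.7 mA.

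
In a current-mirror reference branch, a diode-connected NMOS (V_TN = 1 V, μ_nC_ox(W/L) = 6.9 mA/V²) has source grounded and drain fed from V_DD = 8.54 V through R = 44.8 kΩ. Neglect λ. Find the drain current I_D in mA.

With gate tied to drain, V_GS = V_DS ≥ V_GS − V_TN, so the device is in saturation.
KCL at the drain: ½ k_n (V_GS − V_TN)² = (V_DD − V_GS)/R.
Let x = V_GS − 1. Then 155 x² + x − 7.54 = 0, giving x = 0.218 V (positive root), so V_GS = 1.22 V.
I_D = (V_DD − V_GS)/R = (8.54 − 1.22) / 44.8 = 0.163 mA.

I_D = 0.163 mA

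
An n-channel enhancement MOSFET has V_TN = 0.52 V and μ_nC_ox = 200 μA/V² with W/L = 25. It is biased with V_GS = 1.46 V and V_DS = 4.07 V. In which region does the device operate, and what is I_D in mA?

k_n = μ_nC_ox · (W/L) = 5 mA/V².
V_ov = V_GS − V_TN = 1.46 − 0.52 = 0.94 V.
Since V_DS = 4.07 V ≥ V_ov = 0.94 V, the device is in saturation.
I_D = ½ k_n V_ov² = 0.5 × 5 × 0.94² = 2.21 mA.

Saturation; I_D = 2.21 mA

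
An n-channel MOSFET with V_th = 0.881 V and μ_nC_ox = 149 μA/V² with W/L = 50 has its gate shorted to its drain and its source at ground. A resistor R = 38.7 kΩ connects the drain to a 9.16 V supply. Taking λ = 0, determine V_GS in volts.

With gate tied to drain, V_GS = V_DS ≥ V_GS − V_th, so the device is in saturation.
k_n = μ_nC_ox · (W/L) = 7.45 mA/V².
KCL at the drain: ½ k_n (V_GS − V_th)² = (V_DD − V_GS)/R.
Let x = V_GS − 0.881. Then 144 x² + x − 8.279 = 0, giving x = 0.236 V (positive root), so V_GS = 1.12 V.
I_D = (V_DD − V_GS)/R = (9.16 − 1.12) / 38.7 = 0.208 mA.

V_GS = 1.12 V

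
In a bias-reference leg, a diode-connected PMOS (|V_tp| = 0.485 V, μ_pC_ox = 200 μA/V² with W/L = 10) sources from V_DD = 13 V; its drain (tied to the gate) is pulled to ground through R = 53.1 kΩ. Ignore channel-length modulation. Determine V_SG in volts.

With gate tied to drain, V_SG = V_SD ≥ V_SG − |V_tp|, so the device is in saturation.
k_p = μ_pC_ox · (W/L) = 2 mA/V².
KCL at the drain: ½ k_p (V_SG − |V_tp|)² = (V_DD − V_SG)/R.
Let x = V_SG − 0.485. Then 53.1 x² + x − 12.52 = 0, giving x = 0.476 V (positive root), so V_SG = 0.961 V.
I_D = (V_DD − V_SG)/R = (13 − 0.961) / 53.1 = 0.227 mA.

V_SG = 0.961 V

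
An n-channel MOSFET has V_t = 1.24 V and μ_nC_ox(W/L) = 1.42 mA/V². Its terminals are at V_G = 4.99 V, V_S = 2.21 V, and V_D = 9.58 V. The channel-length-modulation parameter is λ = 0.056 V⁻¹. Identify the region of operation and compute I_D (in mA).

Saturation; I_D = 2.38 mA

V_GS = V_G − V_S = 4.99 − 2.21 = 2.78 V; V_DS = V_D − V_S = 9.58 − 2.21 = 7.37 V.
V_ov = V_GS − V_t = 2.78 − 1.24 = 1.54 V.
Since V_DS = 7.37 V ≥ V_ov = 1.54 V, the device is in saturation.
I_D = ½ k_n V_ov² (1 + λ V_DS) = 0.5 × 1.42 × 1.54² × (1 + 0.056 × 7.37) = 2.38 mA.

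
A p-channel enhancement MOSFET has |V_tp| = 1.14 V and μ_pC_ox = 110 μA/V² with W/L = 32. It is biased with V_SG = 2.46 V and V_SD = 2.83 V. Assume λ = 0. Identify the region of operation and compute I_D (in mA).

k_p = μ_pC_ox · (W/L) = 3.52 mA/V².
V_ov = V_SG − |V_tp| = 2.46 − 1.14 = 1.32 V.
Since V_SD = 2.83 V ≥ V_ov = 1.32 V, the device is in saturation.
I_D = ½ k_p V_ov² = 0.5 × 3.52 × 1.32² = 3.07 mA.

Saturation; I_D = 3.07 mA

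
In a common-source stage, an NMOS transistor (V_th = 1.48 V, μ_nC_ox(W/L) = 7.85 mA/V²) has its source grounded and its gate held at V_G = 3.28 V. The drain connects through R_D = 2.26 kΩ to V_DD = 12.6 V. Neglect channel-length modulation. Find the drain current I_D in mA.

V_GS = V_G = 3.28 V, so V_ov = 3.28 − 1.48 = 1.8 V.
Assume saturation: I_D = ½ k_n V_ov² = 0.5 × 7.85 × 1.8² = 12.7 mA, giving V_DS = V_DD − I_D R_D = 12.6 − 12.7 × 2.26 = -16.1 V.
But -16.1 V < V_ov = 1.8 V, so the device is actually in triode.
In triode I_D = k_n[V_ov V_DS − ½ V_DS²] and I_D = (V_DD − V_DS)/R_D. Equating: 8.87 V_DS² − 32.93 V_DS + 12.6 = 0, giving V_DS = 0.433 V (the root below V_ov).
I_D = (12.6 − 0.433) / 2.26 = 5.38 mA.

I_D = 5.38 mA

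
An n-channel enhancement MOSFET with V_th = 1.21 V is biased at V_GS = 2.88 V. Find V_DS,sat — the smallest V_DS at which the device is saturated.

The boundary between triode and saturation is V_DS = V_GS − V_th = V_ov.
V_ov = 2.88 − 1.21 = 1.67 V.

V_DS,sat = 1.67 V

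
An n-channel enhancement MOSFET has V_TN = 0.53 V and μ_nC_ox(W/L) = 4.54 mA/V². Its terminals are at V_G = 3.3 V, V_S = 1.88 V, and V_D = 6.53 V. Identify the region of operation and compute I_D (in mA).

V_GS = V_G − V_S = 3.3 − 1.88 = 1.42 V; V_DS = V_D − V_S = 6.53 − 1.88 = 4.65 V.
V_ov = V_GS − V_TN = 1.42 − 0.53 = 0.89 V.
Since V_DS = 4.65 V ≥ V_ov = 0.89 V, the device is in saturation.
I_D = ½ k_n V_ov² = 0.5 × 4.54 × 0.89² = 1.8 mA.

Saturation; I_D = 1.80 mA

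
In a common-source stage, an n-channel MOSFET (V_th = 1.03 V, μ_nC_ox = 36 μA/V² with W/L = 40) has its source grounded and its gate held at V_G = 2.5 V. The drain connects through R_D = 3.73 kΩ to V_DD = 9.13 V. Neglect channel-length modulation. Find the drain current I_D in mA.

I_D = 1.56 mA

V_GS = V_G = 2.5 V, so V_ov = 2.5 − 1.03 = 1.47 V.
k_n = μ_nC_ox · (W/L) = 1.44 mA/V².
Assume saturation: I_D = ½ k_n V_ov² = 0.5 × 1.44 × 1.47² = 1.56 mA, giving V_DS = V_DD − I_D R_D = 9.13 − 1.56 × 3.73 = 3.33 V.
V_DS = 3.33 V ≥ V_ov = 1.47 V, confirming saturation.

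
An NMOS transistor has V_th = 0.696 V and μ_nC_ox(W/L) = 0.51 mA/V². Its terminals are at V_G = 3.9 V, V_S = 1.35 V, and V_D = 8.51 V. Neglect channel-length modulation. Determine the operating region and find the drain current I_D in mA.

Saturation; I_D = 0.877 mA

V_GS = V_G − V_S = 3.9 − 1.35 = 2.55 V; V_DS = V_D − V_S = 8.51 − 1.35 = 7.16 V.
V_ov = V_GS − V_th = 2.55 − 0.696 = 1.85 V.
Since V_DS = 7.16 V ≥ V_ov = 1.85 V, the device is in saturation.
I_D = ½ k_n V_ov² = 0.5 × 0.51 × 1.85² = 0.877 mA.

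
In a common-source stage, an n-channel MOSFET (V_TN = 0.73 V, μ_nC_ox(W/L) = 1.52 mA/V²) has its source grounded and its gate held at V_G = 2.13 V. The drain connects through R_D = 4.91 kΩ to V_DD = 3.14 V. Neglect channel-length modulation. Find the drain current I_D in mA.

I_D = 0.577 mA

V_GS = V_G = 2.13 V, so V_ov = 2.13 − 0.73 = 1.4 V.
Assume saturation: I_D = ½ k_n V_ov² = 0.5 × 1.52 × 1.4² = 1.49 mA, giving V_DS = V_DD − I_D R_D = 3.14 − 1.49 × 4.91 = -4.17 V.
But -4.17 V < V_ov = 1.4 V, so the device is actually in triode.
In triode I_D = k_n[V_ov V_DS − ½ V_DS²] and I_D = (V_DD − V_DS)/R_D. Equating: 3.73 V_DS² − 11.45 V_DS + 3.14 = 0, giving V_DS = 0.304 V (the root below V_ov).
I_D = (3.14 − 0.304) / 4.91 = 0.577 mA.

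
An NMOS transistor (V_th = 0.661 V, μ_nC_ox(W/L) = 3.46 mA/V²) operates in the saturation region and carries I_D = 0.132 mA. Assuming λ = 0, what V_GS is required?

V_GS = 0.937 V

In saturation I_D = ½ k_n (V_GS − V_th)², so V_GS − V_th = √(2 I_D / k_n) = √(2 × 0.132 / 3.46) = 0.276 V.
V_GS = 0.661 + 0.276 = 0.937 V.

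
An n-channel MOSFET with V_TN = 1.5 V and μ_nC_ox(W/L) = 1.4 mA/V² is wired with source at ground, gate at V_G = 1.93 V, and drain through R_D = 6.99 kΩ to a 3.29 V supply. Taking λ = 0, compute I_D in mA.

I_D = 0.129 mA

V_GS = V_G = 1.93 V, so V_ov = 1.93 − 1.5 = 0.43 V.
Assume saturation: I_D = ½ k_n V_ov² = 0.5 × 1.4 × 0.43² = 0.129 mA, giving V_DS = V_DD − I_D R_D = 3.29 − 0.129 × 6.99 = 2.39 V.
V_DS = 2.39 V ≥ V_ov = 0.43 V, confirming saturation.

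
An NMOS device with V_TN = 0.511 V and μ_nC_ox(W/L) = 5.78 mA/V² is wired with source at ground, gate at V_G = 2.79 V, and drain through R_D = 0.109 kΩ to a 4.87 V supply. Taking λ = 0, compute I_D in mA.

V_GS = V_G = 2.79 V, so V_ov = 2.79 − 0.511 = 2.28 V.
Assume saturation: I_D = ½ k_n V_ov² = 0.5 × 5.78 × 2.28² = 15 mA, giving V_DS = V_DD − I_D R_D = 4.87 − 15 × 0.109 = 3.23 V.
V_DS = 3.23 V ≥ V_ov = 2.28 V, confirming saturation.

I_D = 15.0 mA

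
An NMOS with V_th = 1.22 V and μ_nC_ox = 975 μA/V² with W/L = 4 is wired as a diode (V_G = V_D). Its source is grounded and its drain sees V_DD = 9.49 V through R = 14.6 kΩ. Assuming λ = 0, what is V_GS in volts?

V_GS = 1.74 V

With gate tied to drain, V_GS = V_DS ≥ V_GS − V_th, so the device is in saturation.
k_n = μ_nC_ox · (W/L) = 3.9 mA/V².
KCL at the drain: ½ k_n (V_GS − V_th)² = (V_DD − V_GS)/R.
Let x = V_GS − 1.22. Then 28.5 x² + x − 8.27 = 0, giving x = 0.522 V (positive root), so V_GS = 1.74 V.
I_D = (V_DD − V_GS)/R = (9.49 − 1.74) / 14.6 = 0.531 mA.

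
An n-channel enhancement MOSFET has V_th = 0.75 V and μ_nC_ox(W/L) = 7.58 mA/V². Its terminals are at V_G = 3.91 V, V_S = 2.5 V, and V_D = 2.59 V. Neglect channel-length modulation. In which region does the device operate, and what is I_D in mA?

V_GS = V_G − V_S = 3.91 − 2.5 = 1.41 V; V_DS = V_D − V_S = 2.59 − 2.5 = 0.09 V.
V_ov = V_GS − V_th = 1.41 − 0.75 = 0.66 V.
Since V_DS = 0.09 V < V_ov = 0.66 V, the device is in the triode region.
I_D = k_n [V_ov · V_DS − ½ V_DS²] = 7.58 × [0.66 × 0.09 − 0.5 × 0.09²] = 0.42 mA.

Triode; I_D = 0.420 mA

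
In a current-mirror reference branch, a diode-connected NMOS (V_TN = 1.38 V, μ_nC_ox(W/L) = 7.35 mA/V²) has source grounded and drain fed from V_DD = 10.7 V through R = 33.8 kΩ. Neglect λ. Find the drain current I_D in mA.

I_D = 0.268 mA

With gate tied to drain, V_GS = V_DS ≥ V_GS − V_TN, so the device is in saturation.
KCL at the drain: ½ k_n (V_GS − V_TN)² = (V_DD − V_GS)/R.
Let x = V_GS − 1.38. Then 124 x² + x − 9.32 = 0, giving x = 0.27 V (positive root), so V_GS = 1.65 V.
I_D = (V_DD − V_GS)/R = (10.7 − 1.65) / 33.8 = 0.268 mA.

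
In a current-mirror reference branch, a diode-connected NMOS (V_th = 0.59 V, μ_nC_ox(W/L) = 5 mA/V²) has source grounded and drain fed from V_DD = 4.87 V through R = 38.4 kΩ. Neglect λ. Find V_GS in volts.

V_GS = 0.796 V

With gate tied to drain, V_GS = V_DS ≥ V_GS − V_th, so the device is in saturation.
KCL at the drain: ½ k_n (V_GS − V_th)² = (V_DD − V_GS)/R.
Let x = V_GS − 0.59. Then 96 x² + x − 4.28 = 0, giving x = 0.206 V (positive root), so V_GS = 0.796 V.
I_D = (V_DD − V_GS)/R = (4.87 − 0.796) / 38.4 = 0.106 mA.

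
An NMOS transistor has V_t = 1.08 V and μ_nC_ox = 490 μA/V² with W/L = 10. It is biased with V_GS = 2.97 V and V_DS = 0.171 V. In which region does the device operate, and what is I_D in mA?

k_n = μ_nC_ox · (W/L) = 4.9 mA/V².
V_ov = V_GS − V_t = 2.97 − 1.08 = 1.89 V.
Since V_DS = 0.171 V < V_ov = 1.89 V, the device is in the triode region.
I_D = k_n [V_ov · V_DS − ½ V_DS²] = 4.9 × [1.89 × 0.171 − 0.5 × 0.171²] = 1.51 mA.

Triode; I_D = 1.51 mA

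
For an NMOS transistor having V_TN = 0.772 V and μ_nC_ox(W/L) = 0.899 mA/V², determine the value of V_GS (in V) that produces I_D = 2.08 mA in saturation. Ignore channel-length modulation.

In saturation I_D = ½ k_n (V_GS − V_TN)², so V_GS − V_TN = √(2 I_D / k_n) = √(2 × 2.08 / 0.899) = 2.15 V.
V_GS = 0.772 + 2.15 = 2.92 V.

V_GS = 2.92 V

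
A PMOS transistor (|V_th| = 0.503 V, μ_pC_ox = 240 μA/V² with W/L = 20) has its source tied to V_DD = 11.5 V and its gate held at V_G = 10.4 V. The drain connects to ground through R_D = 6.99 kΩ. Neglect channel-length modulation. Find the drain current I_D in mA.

V_SG = V_DD − V_G = 11.5 − 10.4 = 1.1 V, so V_ov = 1.1 − 0.503 = 0.597 V.
k_p = μ_pC_ox · (W/L) = 4.8 mA/V².
Assume saturation: I_D = ½ k_p V_ov² = 0.5 × 4.8 × 0.597² = 0.855 mA, giving V_SD = V_DD − I_D R_D = 11.5 − 0.855 × 6.99 = 5.52 V.
V_SD = 5.52 V ≥ V_ov = 0.597 V, confirming saturation.

I_D = 0.855 mA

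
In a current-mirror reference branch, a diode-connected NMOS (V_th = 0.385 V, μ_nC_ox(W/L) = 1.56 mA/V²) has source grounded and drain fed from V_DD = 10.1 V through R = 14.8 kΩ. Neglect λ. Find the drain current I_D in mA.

I_D = 0.597 mA

With gate tied to drain, V_GS = V_DS ≥ V_GS − V_th, so the device is in saturation.
KCL at the drain: ½ k_n (V_GS − V_th)² = (V_DD − V_GS)/R.
Let x = V_GS − 0.385. Then 11.5 x² + x − 9.715 = 0, giving x = 0.875 V (positive root), so V_GS = 1.26 V.
I_D = (V_DD − V_GS)/R = (10.1 − 1.26) / 14.8 = 0.597 mA.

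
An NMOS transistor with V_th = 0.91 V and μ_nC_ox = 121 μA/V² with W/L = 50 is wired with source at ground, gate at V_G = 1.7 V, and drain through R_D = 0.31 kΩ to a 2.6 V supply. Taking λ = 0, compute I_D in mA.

V_GS = V_G = 1.7 V, so V_ov = 1.7 − 0.91 = 0.79 V.
k_n = μ_nC_ox · (W/L) = 6.05 mA/V².
Assume saturation: I_D = ½ k_n V_ov² = 0.5 × 6.05 × 0.79² = 1.89 mA, giving V_DS = V_DD − I_D R_D = 2.6 − 1.89 × 0.31 = 2.01 V.
V_DS = 2.01 V ≥ V_ov = 0.79 V, confirming saturation.

I_D = 1.89 mA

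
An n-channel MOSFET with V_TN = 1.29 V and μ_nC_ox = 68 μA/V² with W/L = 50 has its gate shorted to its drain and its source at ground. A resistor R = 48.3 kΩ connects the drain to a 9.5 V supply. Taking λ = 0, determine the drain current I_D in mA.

With gate tied to drain, V_GS = V_DS ≥ V_GS − V_TN, so the device is in saturation.
k_n = μ_nC_ox · (W/L) = 3.4 mA/V².
KCL at the drain: ½ k_n (V_GS − V_TN)² = (V_DD − V_GS)/R.
Let x = V_GS − 1.29. Then 82.1 x² + x − 8.21 = 0, giving x = 0.31 V (positive root), so V_GS = 1.6 V.
I_D = (V_DD − V_GS)/R = (9.5 − 1.6) / 48.3 = 0.164 mA.

I_D = 0.164 mA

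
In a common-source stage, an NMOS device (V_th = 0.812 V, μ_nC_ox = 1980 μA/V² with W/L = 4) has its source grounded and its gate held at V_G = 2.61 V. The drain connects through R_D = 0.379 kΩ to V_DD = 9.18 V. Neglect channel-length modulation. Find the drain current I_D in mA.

I_D = 12.8 mA

V_GS = V_G = 2.61 V, so V_ov = 2.61 − 0.812 = 1.8 V.
k_n = μ_nC_ox · (W/L) = 7.92 mA/V².
Assume saturation: I_D = ½ k_n V_ov² = 0.5 × 7.92 × 1.8² = 12.8 mA, giving V_DS = V_DD − I_D R_D = 9.18 − 12.8 × 0.379 = 4.33 V.
V_DS = 4.33 V ≥ V_ov = 1.8 V, confirming saturation.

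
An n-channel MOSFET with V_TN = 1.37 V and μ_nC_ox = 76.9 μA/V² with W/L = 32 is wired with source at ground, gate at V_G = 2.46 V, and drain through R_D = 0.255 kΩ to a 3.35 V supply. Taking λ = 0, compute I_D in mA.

I_D = 1.46 mA

V_GS = V_G = 2.46 V, so V_ov = 2.46 − 1.37 = 1.09 V.
k_n = μ_nC_ox · (W/L) = 2.461 mA/V².
Assume saturation: I_D = ½ k_n V_ov² = 0.5 × 2.461 × 1.09² = 1.46 mA, giving V_DS = V_DD − I_D R_D = 3.35 − 1.46 × 0.255 = 2.98 V.
V_DS = 2.98 V ≥ V_ov = 1.09 V, confirming saturation.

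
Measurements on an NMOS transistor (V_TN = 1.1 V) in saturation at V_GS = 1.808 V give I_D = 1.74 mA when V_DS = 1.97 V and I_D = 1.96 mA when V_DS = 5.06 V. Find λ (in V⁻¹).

λ = 0.0445 V⁻¹

With V_GS fixed, I_D ∝ (1 + λ V_DS) in saturation, so I_D2/I_D1 = (1 + λ V_DS2)/(1 + λ V_DS1).
1.96/1.74 = 1.126 = (1 + 5.06 λ)/(1 + 1.97 λ).
Solving: λ (I_D1 V_DS2 − I_D2 V_DS1) = I_D2 − I_D1, so λ = (1.96 − 1.74) / (1.74 × 5.06 − 1.96 × 1.97) = 0.22 / 4.94 = 0.0445 V⁻¹.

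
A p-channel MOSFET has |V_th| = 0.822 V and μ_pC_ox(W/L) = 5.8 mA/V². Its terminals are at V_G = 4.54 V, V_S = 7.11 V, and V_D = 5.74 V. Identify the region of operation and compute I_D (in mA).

V_SG = V_S − V_G = 7.11 − 4.54 = 2.57 V; V_SD = V_S − V_D = 7.11 − 5.74 = 1.37 V.
V_ov = V_SG − |V_th| = 2.57 − 0.822 = 1.75 V.
Since V_SD = 1.37 V < V_ov = 1.75 V, the device is in the triode region.
I_D = k_p [V_ov · V_SD − ½ V_SD²] = 5.8 × [1.75 × 1.37 − 0.5 × 1.37²] = 8.45 mA.

Triode; I_D = 8.45 mA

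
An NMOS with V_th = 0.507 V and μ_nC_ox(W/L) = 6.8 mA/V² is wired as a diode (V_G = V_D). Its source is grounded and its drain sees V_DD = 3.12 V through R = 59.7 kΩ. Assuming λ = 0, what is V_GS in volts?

With gate tied to drain, V_GS = V_DS ≥ V_GS − V_th, so the device is in saturation.
KCL at the drain: ½ k_n (V_GS − V_th)² = (V_DD − V_GS)/R.
Let x = V_GS − 0.507. Then 203 x² + x − 2.613 = 0, giving x = 0.111 V (positive root), so V_GS = 0.618 V.
I_D = (V_DD − V_GS)/R = (3.12 − 0.618) / 59.7 = 0.0419 mA.

V_GS = 0.618 V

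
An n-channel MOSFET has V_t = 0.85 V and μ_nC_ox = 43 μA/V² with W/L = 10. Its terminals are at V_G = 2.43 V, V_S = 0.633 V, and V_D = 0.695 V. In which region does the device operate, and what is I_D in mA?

V_GS = V_G − V_S = 2.43 − 0.633 = 1.8 V; V_DS = V_D − V_S = 0.695 − 0.633 = 0.062 V.
k_n = μ_nC_ox · (W/L) = 0.43 mA/V².
V_ov = V_GS − V_t = 1.8 − 0.85 = 0.947 V.
Since V_DS = 0.062 V < V_ov = 0.947 V, the device is in the triode region.
I_D = k_n [V_ov · V_DS − ½ V_DS²] = 0.43 × [0.947 × 0.062 − 0.5 × 0.062²] = 0.0244 mA.

Triode; I_D = 0.0244 mA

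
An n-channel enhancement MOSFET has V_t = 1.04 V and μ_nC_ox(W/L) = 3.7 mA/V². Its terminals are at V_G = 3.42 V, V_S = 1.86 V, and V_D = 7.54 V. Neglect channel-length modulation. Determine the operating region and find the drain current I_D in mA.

V_GS = V_G − V_S = 3.42 − 1.86 = 1.56 V; V_DS = V_D − V_S = 7.54 − 1.86 = 5.68 V.
V_ov = V_GS − V_t = 1.56 − 1.04 = 0.52 V.
Since V_DS = 5.68 V ≥ V_ov = 0.52 V, the device is in saturation.
I_D = ½ k_n V_ov² = 0.5 × 3.7 × 0.52² = 0.5 mA.

Saturation; I_D = 0.500 mA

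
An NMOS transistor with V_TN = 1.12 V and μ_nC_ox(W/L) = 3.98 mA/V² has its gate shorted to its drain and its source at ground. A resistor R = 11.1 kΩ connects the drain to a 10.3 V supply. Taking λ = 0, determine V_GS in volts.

V_GS = 1.74 V

With gate tied to drain, V_GS = V_DS ≥ V_GS − V_TN, so the device is in saturation.
KCL at the drain: ½ k_n (V_GS − V_TN)² = (V_DD − V_GS)/R.
Let x = V_GS − 1.12. Then 22.1 x² + x − 9.18 = 0, giving x = 0.622 V (positive root), so V_GS = 1.74 V.
I_D = (V_DD − V_GS)/R = (10.3 − 1.74) / 11.1 = 0.771 mA.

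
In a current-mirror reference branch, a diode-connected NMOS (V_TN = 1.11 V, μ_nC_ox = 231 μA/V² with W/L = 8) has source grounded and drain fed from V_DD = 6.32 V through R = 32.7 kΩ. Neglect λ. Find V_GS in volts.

V_GS = 1.51 V

With gate tied to drain, V_GS = V_DS ≥ V_GS − V_TN, so the device is in saturation.
k_n = μ_nC_ox · (W/L) = 1.848 mA/V².
KCL at the drain: ½ k_n (V_GS − V_TN)² = (V_DD − V_GS)/R.
Let x = V_GS − 1.11. Then 30.2 x² + x − 5.21 = 0, giving x = 0.399 V (positive root), so V_GS = 1.51 V.
I_D = (V_DD − V_GS)/R = (6.32 − 1.51) / 32.7 = 0.147 mA.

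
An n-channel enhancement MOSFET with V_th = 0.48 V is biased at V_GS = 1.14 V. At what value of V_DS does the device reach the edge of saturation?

V_DS,sat = 0.660 V

The boundary between triode and saturation is V_DS = V_GS − V_th = V_ov.
V_ov = 1.14 − 0.48 = 0.66 V.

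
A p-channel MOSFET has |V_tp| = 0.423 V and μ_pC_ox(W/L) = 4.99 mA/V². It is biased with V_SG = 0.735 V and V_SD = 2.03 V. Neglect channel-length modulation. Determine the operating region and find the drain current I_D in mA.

V_ov = V_SG − |V_tp| = 0.735 − 0.423 = 0.312 V.
Since V_SD = 2.03 V ≥ V_ov = 0.312 V, the device is in saturation.
I_D = ½ k_p V_ov² = 0.5 × 4.99 × 0.312² = 0.243 mA.

Saturation; I_D = 0.243 mA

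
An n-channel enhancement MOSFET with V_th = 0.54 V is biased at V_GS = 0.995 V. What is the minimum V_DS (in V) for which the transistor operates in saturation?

The boundary between triode and saturation is V_DS = V_GS − V_th = V_ov.
V_ov = 0.995 − 0.54 = 0.455 V.

V_DS,sat = 0.455 V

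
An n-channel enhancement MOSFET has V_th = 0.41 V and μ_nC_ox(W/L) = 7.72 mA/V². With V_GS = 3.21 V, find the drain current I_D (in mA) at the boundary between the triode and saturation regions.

At the boundary V_DS = V_ov = V_GS − V_th = 3.21 − 0.41 = 2.8 V.
I_D = ½ k_n V_ov² = 0.5 × 7.72 × 2.8² = 30.3 mA.

I_D = 30.3 mA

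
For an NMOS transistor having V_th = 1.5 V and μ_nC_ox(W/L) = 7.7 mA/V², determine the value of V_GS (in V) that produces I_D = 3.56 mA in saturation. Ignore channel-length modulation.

In saturation I_D = ½ k_n (V_GS − V_th)², so V_GS − V_th = √(2 I_D / k_n) = √(2 × 3.56 / 7.7) = 0.962 V.
V_GS = 1.5 + 0.962 = 2.46 V.

V_GS = 2.46 V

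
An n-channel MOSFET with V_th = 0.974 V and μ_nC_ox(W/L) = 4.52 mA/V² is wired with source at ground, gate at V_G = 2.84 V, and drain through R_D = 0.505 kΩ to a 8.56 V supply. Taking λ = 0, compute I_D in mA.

I_D = 7.87 mA

V_GS = V_G = 2.84 V, so V_ov = 2.84 − 0.974 = 1.87 V.
Assume saturation: I_D = ½ k_n V_ov² = 0.5 × 4.52 × 1.87² = 7.87 mA, giving V_DS = V_DD − I_D R_D = 8.56 − 7.87 × 0.505 = 4.59 V.
V_DS = 4.59 V ≥ V_ov = 1.87 V, confirming saturation.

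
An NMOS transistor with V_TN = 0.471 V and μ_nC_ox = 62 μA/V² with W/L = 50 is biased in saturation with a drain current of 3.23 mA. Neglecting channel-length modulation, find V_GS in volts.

k_n = μ_nC_ox · (W/L) = 3.1 mA/V².
In saturation I_D = ½ k_n (V_GS − V_TN)², so V_GS − V_TN = √(2 I_D / k_n) = √(2 × 3.23 / 3.1) = 1.44 V.
V_GS = 0.471 + 1.44 = 1.91 V.

V_GS = 1.91 V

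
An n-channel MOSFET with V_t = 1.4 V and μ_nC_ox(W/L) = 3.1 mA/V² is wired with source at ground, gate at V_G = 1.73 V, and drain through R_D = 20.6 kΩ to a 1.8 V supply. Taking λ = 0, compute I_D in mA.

I_D = 0.0828 mA

V_GS = V_G = 1.73 V, so V_ov = 1.73 − 1.4 = 0.33 V.
Assume saturation: I_D = ½ k_n V_ov² = 0.5 × 3.1 × 0.33² = 0.169 mA, giving V_DS = V_DD − I_D R_D = 1.8 − 0.169 × 20.6 = -1.68 V.
But -1.68 V < V_ov = 0.33 V, so the device is actually in triode.
In triode I_D = k_n[V_ov V_DS − ½ V_DS²] and I_D = (V_DD − V_DS)/R_D. Equating: 31.9 V_DS² − 22.07 V_DS + 1.8 = 0, giving V_DS = 0.0944 V (the root below V_ov).
I_D = (1.8 − 0.0944) / 20.6 = 0.0828 mA.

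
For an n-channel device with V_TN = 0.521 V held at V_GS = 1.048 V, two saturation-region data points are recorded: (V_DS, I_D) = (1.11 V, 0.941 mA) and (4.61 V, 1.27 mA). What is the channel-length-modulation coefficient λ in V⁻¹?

With V_GS fixed, I_D ∝ (1 + λ V_DS) in saturation, so I_D2/I_D1 = (1 + λ V_DS2)/(1 + λ V_DS1).
1.27/0.941 = 1.35 = (1 + 4.61 λ)/(1 + 1.11 λ).
Solving: λ (I_D1 V_DS2 − I_D2 V_DS1) = I_D2 − I_D1, so λ = (1.27 − 0.941) / (0.941 × 4.61 − 1.27 × 1.11) = 0.329 / 2.93 = 0.112 V⁻¹.

λ = 0.112 V⁻¹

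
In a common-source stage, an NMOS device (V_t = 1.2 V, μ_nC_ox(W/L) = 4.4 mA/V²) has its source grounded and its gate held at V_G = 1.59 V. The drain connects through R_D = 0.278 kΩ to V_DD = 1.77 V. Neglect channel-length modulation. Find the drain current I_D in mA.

I_D = 0.335 mA

V_GS = V_G = 1.59 V, so V_ov = 1.59 − 1.2 = 0.39 V.
Assume saturation: I_D = ½ k_n V_ov² = 0.5 × 4.4 × 0.39² = 0.335 mA, giving V_DS = V_DD − I_D R_D = 1.77 − 0.335 × 0.278 = 1.68 V.
V_DS = 1.68 V ≥ V_ov = 0.39 V, confirming saturation.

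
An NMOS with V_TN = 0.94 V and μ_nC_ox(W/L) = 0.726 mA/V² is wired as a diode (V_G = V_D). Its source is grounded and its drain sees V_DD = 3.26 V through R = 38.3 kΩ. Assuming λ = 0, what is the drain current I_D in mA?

With gate tied to drain, V_GS = V_DS ≥ V_GS − V_TN, so the device is in saturation.
KCL at the drain: ½ k_n (V_GS − V_TN)² = (V_DD − V_GS)/R.
Let x = V_GS − 0.94. Then 13.9 x² + x − 2.32 = 0, giving x = 0.374 V (positive root), so V_GS = 1.31 V.
I_D = (V_DD − V_GS)/R = (3.26 − 1.31) / 38.3 = 0.0508 mA.

I_D = 0.0508 mA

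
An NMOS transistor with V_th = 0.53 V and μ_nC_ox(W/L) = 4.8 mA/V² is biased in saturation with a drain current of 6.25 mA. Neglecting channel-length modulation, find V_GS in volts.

V_GS = 2.14 V

In saturation I_D = ½ k_n (V_GS − V_th)², so V_GS − V_th = √(2 I_D / k_n) = √(2 × 6.25 / 4.8) = 1.61 V.
V_GS = 0.53 + 1.61 = 2.14 V.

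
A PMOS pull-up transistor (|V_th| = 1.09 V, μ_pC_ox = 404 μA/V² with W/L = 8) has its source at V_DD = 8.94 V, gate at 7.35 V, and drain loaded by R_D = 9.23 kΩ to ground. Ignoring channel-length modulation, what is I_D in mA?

I_D = 0.404 mA

V_SG = V_DD − V_G = 8.94 − 7.35 = 1.59 V, so V_ov = 1.59 − 1.09 = 0.5 V.
k_p = μ_pC_ox · (W/L) = 3.232 mA/V².
Assume saturation: I_D = ½ k_p V_ov² = 0.5 × 3.232 × 0.5² = 0.404 mA, giving V_SD = V_DD − I_D R_D = 8.94 − 0.404 × 9.23 = 5.21 V.
V_SD = 5.21 V ≥ V_ov = 0.5 V, confirming saturation.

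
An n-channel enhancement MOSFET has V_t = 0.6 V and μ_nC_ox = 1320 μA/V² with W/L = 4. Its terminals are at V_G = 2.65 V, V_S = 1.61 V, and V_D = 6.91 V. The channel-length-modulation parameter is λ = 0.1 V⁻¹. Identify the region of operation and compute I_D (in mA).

Saturation; I_D = 0.782 mA

V_GS = V_G − V_S = 2.65 − 1.61 = 1.04 V; V_DS = V_D − V_S = 6.91 − 1.61 = 5.3 V.
k_n = μ_nC_ox · (W/L) = 5.28 mA/V².
V_ov = V_GS − V_t = 1.04 − 0.6 = 0.44 V.
Since V_DS = 5.3 V ≥ V_ov = 0.44 V, the device is in saturation.
I_D = ½ k_n V_ov² (1 + λ V_DS) = 0.5 × 5.28 × 0.44² × (1 + 0.1 × 5.3) = 0.782 mA.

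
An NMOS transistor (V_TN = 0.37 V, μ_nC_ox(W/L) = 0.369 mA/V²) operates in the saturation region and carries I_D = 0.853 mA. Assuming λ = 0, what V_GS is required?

In saturation I_D = ½ k_n (V_GS − V_TN)², so V_GS − V_TN = √(2 I_D / k_n) = √(2 × 0.853 / 0.369) = 2.15 V.
V_GS = 0.37 + 2.15 = 2.52 V.

V_GS = 2.52 V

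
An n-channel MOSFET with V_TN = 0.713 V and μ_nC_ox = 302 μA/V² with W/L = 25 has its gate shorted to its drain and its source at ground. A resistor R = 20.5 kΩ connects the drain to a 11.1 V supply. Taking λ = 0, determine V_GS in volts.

With gate tied to drain, V_GS = V_DS ≥ V_GS − V_TN, so the device is in saturation.
k_n = μ_nC_ox · (W/L) = 7.55 mA/V².
KCL at the drain: ½ k_n (V_GS − V_TN)² = (V_DD − V_GS)/R.
Let x = V_GS − 0.713. Then 77.4 x² + x − 10.39 = 0, giving x = 0.36 V (positive root), so V_GS = 1.07 V.
I_D = (V_DD − V_GS)/R = (11.1 − 1.07) / 20.5 = 0.489 mA.

V_GS = 1.07 V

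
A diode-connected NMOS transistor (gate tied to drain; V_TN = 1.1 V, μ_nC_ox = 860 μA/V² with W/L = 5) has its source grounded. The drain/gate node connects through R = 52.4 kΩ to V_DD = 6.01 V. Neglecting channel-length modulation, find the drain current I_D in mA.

I_D = 0.0898 mA

With gate tied to drain, V_GS = V_DS ≥ V_GS − V_TN, so the device is in saturation.
k_n = μ_nC_ox · (W/L) = 4.3 mA/V².
KCL at the drain: ½ k_n (V_GS − V_TN)² = (V_DD − V_GS)/R.
Let x = V_GS − 1.1. Then 113 x² + x − 4.91 = 0, giving x = 0.204 V (positive root), so V_GS = 1.3 V.
I_D = (V_DD − V_GS)/R = (6.01 − 1.3) / 52.4 = 0.0898 mA.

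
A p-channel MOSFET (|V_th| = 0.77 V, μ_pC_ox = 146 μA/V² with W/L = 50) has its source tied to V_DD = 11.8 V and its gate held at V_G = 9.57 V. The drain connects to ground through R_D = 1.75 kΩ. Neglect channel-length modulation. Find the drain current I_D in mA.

V_SG = V_DD − V_G = 11.8 − 9.57 = 2.23 V, so V_ov = 2.23 − 0.77 = 1.46 V.
k_p = μ_pC_ox · (W/L) = 7.3 mA/V².
Assume saturation: I_D = ½ k_p V_ov² = 0.5 × 7.3 × 1.46² = 7.78 mA, giving V_SD = V_DD − I_D R_D = 11.8 − 7.78 × 1.75 = -1.82 V.
But -1.82 V < V_ov = 1.46 V, so the device is actually in triode.
In triode I_D = k_p[V_ov V_SD − ½ V_SD²] and I_D = (V_DD − V_SD)/R_D. Equating: 6.39 V_SD² − 19.65 V_SD + 11.8 = 0, giving V_SD = 0.818 V (the root below V_ov).
I_D = (11.8 − 0.818) / 1.75 = 6.28 mA.

I_D = 6.28 mA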